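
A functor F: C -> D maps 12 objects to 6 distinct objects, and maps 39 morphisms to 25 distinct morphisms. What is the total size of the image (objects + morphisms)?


The image of F consists of distinct objects and distinct morphisms.
|Im(F)| on objects = 6
|Im(F)| on morphisms = 25
Total image cardinality = 6 + 25 = 31

31


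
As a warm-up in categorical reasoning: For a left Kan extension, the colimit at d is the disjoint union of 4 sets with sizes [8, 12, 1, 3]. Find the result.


Pointwise, the left Kan extension (Lan_F H)(d) is the colimit, indexed
by the comma category (F downarrow d), of H composed with the
projection (F downarrow d) -> C. Here that colimit is given
as a coproduct (disjoint union) of sets, so its cardinality is the
sum of the sizes of the summands.
Coproduct of sets with sizes: 8 + 12 + 1 + 3
= 24

24


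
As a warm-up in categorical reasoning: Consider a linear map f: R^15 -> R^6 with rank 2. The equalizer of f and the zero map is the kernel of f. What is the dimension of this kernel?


The equalizer of f and the zero map is ker(f).
By the rank-nullity theorem: dim(ker(f)) = dim(domain) - rank(f).
dim(ker(f)) = 15 - 2 = 13

13


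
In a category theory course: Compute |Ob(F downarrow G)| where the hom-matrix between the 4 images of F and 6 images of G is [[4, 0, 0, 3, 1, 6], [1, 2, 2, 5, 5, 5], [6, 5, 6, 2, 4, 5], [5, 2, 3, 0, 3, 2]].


Objects of (F downarrow G) are triples (a, b, h: F(a)->G(b)).
The count equals the sum of all entries in the hom-matrix.
sum(row 0) = 14
sum(row 1) = 20
sum(row 2) = 28
sum(row 3) = 15
Grand total = 77

77


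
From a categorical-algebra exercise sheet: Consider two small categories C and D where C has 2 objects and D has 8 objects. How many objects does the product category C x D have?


The product category C x D has objects that are pairs (c, d).
Number of pairs = |Ob(C)| * |Ob(D)| = 2 * 8 = 16

16


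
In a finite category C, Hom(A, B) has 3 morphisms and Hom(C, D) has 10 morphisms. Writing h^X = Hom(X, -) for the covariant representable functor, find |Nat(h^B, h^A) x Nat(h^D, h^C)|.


By the Yoneda lemma, Nat(h^B, h^A) is isomorphic to Hom(A, B),
so |Nat(h^B, h^A)| = |Hom(A, B)| and |Nat(h^D, h^C)| = |Hom(C, D)|.
|Hom(A, B)| = 3, |Hom(C, D)| = 10.
|Nat(h^B, h^A) x Nat(h^D, h^C)| = 3 * 10 = 30

30


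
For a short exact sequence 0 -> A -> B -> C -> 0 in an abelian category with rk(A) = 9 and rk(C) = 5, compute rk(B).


For a short exact sequence 0 -> A -> B -> C -> 0,
rank is additive: rank(B) = rank(A) + rank(C).
rank(B) = 9 + 5 = 14

14


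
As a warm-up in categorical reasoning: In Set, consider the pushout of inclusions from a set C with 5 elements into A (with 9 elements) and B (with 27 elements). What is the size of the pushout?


The pushout A +_C B identifies the images of C in A and B.
|A +_C B| = |A| + |B| - |C| (for injections).
= 9 + 27 - 5 = 31

31


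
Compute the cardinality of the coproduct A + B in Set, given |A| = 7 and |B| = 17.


In Set, the coproduct A + B is the disjoint union.
|A + B| = |A| + |B| = 7 + 17 = 24

24


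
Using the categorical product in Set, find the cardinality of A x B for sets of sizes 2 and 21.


In Set, the product A x B is the Cartesian product.
By the universal property, |A x B| = |A| * |B|.
|A x B| = 2 * 21 = 42

42


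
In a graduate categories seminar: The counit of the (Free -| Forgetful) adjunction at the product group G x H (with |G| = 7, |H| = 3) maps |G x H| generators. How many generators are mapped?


The counit epsilon_K: F(U(K)) -> K of the Free-Forgetful adjunction
maps |K| generators of F(U(K)) into K. For K = G x H (the product group),
|G x H| = |G| * |H|.
Total generators mapped = 7 * 3 = 21.

21


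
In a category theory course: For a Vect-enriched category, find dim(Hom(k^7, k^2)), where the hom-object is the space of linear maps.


In Vect-enriched categories, Hom(k^n, k^m) is the space of m x n matrices.
dim(Hom(k^7, k^2)) = 2 * 7 = 14

14


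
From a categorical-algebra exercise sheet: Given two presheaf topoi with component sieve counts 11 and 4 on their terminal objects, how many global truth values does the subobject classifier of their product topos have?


In a product of presheaf topoi E_1 x E_2, the subobject classifier
is Omega = Omega_1 x Omega_2 (componentwise), so
|Omega(top)| = |Omega_1(top_1)| * |Omega_2(top_2)|.
= 11 * 4 = 44.

44


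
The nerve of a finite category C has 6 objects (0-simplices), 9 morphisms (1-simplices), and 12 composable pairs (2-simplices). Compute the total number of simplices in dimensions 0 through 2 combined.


The 2-skeleton of the nerve N(C) consists of simplices in dimensions 0, 1, 2:
  |N(C)_0| = 6 (objects)
  |N(C)_1| = 9 (morphisms)
  |N(C)_2| = 12 (composable pairs)
Total = 6 + 9 + 12 = 27

27


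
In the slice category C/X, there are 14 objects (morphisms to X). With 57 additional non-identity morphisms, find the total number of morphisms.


In the slice category C/X, objects are morphisms to X.
Identity morphisms: 14 (one per object of C/X).
Non-identity morphisms: 57.
Total = 14 + 57 = 71

71


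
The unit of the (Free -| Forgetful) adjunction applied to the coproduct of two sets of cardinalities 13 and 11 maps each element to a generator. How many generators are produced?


The unit eta_X: X -> U(F(X)) of the Free-Forgetful adjunction
maps each element of X to a generator of F(X). For X = S + T (disjoint
union in Set), |S + T| = |S| + |T|.
Total mappings = 13 + 11 = 24.

24


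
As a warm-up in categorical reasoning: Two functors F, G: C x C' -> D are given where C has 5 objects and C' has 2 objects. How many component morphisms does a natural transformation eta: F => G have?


A natural transformation eta: F => G assigns one component morphism per
object of the domain category.
The domain is the product category C x C', so
|Ob(C x C')| = |Ob(C)| * |Ob(C')| = 5 * 2 = 10.
Therefore eta has 10 component morphisms.

10


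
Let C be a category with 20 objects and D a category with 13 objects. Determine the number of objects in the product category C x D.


The product category C x D has objects that are pairs (c, d).
Number of pairs = |Ob(C)| * |Ob(D)| = 20 * 13 = 260

260


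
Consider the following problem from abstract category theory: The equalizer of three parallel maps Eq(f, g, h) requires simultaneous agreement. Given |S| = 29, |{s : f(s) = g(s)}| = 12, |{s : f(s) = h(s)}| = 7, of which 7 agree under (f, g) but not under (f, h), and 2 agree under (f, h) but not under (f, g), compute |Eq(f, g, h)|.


Eq(f, g, h) is the triple-agreement set: points in S where all three
maps take the same value. Using inclusion-exclusion on the pairwise data:
Pair (f, g) agrees on 12 points; pair (f, h) on 7 points.
Points agreeing under (f, g) but not (f, h) = 7; under (f, h) but not (f, g) = 2.
Triple-agreement = agreement-in-(f, g) minus points that agree under (f, g) but not (f, h):
|Eq(f, g, h)| = 12 - 7 = 5
(cross-check via (f, h): 7 - 2 = 5.)

5


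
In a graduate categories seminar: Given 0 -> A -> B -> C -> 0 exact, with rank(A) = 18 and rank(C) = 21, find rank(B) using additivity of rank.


For a short exact sequence 0 -> A -> B -> C -> 0,
rank is additive: rank(B) = rank(A) + rank(C).
rank(B) = 18 + 21 = 39

39


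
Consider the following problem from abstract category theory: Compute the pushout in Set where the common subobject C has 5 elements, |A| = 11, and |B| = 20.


The pushout A +_C B identifies the images of C in A and B.
|A +_C B| = |A| + |B| - |C| (for injections).
= 11 + 20 - 5 = 26

26


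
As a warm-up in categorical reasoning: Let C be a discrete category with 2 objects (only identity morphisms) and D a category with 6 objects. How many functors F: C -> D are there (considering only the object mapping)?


A functor from a discrete category C to D is determined by
where each object maps. Each of the 2 objects of C can map
to any of the 6 objects of D independently.
Number of functors = 6^2 = 36

36


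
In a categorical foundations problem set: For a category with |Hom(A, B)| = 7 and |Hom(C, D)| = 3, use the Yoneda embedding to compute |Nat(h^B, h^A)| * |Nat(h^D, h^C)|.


By the Yoneda lemma, Nat(h^B, h^A) is isomorphic to Hom(A, B),
so |Nat(h^B, h^A)| = |Hom(A, B)| and |Nat(h^D, h^C)| = |Hom(C, D)|.
|Hom(A, B)| = 7, |Hom(C, D)| = 3.
|Nat(h^B, h^A) x Nat(h^D, h^C)| = 7 * 3 = 21

21


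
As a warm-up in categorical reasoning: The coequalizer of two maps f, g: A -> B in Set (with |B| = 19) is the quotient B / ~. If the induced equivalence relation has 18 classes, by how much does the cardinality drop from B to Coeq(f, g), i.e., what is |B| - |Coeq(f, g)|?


The coequalizer Coeq(f, g) = B / ~ has one element per equivalence class.
|B| = 19, |Coeq(f, g)| = 18.
|B| - |Coeq(f, g)| = 19 - 18 = 1.

1


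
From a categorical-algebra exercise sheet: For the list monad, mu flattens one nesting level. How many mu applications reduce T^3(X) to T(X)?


Each application of mu: T^2 -> T removes one layer of nesting.
Starting at depth 3 (i.e., T^3(X)), we need to reach T(X).
Number of mu applications = 3 - 1 = 2

2


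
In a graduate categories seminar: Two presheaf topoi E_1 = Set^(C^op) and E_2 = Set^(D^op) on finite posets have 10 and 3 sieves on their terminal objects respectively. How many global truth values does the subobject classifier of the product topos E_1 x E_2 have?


In a product of presheaf topoi E_1 x E_2, the subobject classifier
is Omega = Omega_1 x Omega_2 (componentwise), so
|Omega(top)| = |Omega_1(top_1)| * |Omega_2(top_2)|.
= 10 * 3 = 30.

30


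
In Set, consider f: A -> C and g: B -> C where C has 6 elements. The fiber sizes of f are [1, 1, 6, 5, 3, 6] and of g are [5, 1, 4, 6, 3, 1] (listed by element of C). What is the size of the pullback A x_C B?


The pullback A x_C B consists of pairs (a, b) with f(a) = g(b).
For each element c in C, the fiber product has |f^-1(c)| * |g^-1(c)| elements.
Summing over C: 1 * 5 + 1 * 1 + 6 * 4 + 5 * 6 + 3 * 3 + 6 * 1
= 5 + 1 + 24 + 30 + 9 + 6 = 75

75


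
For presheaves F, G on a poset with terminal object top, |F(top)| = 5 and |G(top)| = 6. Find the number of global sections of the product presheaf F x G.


Global sections of a presheaf on a poset with terminal top satisfy
Gamma(H) ~ H(top). Presheaves admit pointwise products, so
(F x G)(top) = F(top) x G(top) (Cartesian product).
|Gamma(F x G)| = |F(top)| * |G(top)| = 5 * 6 = 30.

30


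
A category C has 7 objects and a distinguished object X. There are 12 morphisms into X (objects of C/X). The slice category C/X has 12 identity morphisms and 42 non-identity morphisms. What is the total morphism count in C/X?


In the slice category C/X, objects are morphisms to X.
Identity morphisms: 12 (one per object of C/X).
Non-identity morphisms: 42.
Total = 12 + 42 = 54

54


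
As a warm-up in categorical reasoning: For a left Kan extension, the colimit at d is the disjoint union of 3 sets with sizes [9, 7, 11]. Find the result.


Pointwise, the left Kan extension (Lan_F H)(d) is the colimit, indexed
by the comma category (F downarrow d), of H composed with the
projection (F downarrow d) -> C. Here that colimit is given
as a coproduct (disjoint union) of sets, so its cardinality is the
sum of the sizes of the summands.
Coproduct of sets with sizes: 9 + 7 + 11
= 27

27


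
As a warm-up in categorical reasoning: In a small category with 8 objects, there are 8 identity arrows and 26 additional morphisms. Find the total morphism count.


Each object has an identity morphism, giving 8 identities.
Adding the 26 non-identity morphisms:
Total = 8 + 26 = 34

34


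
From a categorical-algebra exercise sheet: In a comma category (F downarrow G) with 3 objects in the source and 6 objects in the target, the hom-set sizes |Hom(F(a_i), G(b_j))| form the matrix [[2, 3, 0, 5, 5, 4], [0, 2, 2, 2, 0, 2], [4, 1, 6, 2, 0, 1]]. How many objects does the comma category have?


Objects of (F downarrow G) are triples (a, b, h: F(a)->G(b)).
The count equals the sum of all entries in the hom-matrix.
sum(row 0) = 19
sum(row 1) = 8
sum(row 2) = 14
Grand total = 41

41


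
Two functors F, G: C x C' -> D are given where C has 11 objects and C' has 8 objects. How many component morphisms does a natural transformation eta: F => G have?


A natural transformation eta: F => G assigns one component morphism per
object of the domain category.
The domain is the product category C x C', so
|Ob(C x C')| = |Ob(C)| * |Ob(C')| = 11 * 8 = 88.
Therefore eta has 88 component morphisms.

88


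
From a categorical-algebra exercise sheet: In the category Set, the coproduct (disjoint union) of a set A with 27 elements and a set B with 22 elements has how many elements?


In Set, the coproduct A + B is the disjoint union.
|A + B| = |A| + |B| = 27 + 22 = 49

49


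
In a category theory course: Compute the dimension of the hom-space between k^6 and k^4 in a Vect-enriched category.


In Vect-enriched categories, Hom(k^n, k^m) is the space of m x n matrices.
dim(Hom(k^6, k^4)) = 4 * 6 = 24

24


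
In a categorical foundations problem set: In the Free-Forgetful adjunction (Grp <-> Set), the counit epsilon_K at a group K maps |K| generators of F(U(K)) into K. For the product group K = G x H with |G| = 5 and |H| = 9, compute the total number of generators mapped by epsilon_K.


The counit epsilon_K: F(U(K)) -> K of the Free-Forgetful adjunction
maps |K| generators of F(U(K)) into K. For K = G x H (the product group),
|G x H| = |G| * |H|.
Total generators mapped = 5 * 9 = 45.

45


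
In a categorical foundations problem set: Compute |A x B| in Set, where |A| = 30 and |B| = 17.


In Set, the product A x B is the Cartesian product.
By the universal property, |A x B| = |A| * |B|.
|A x B| = 30 * 17 = 510

510


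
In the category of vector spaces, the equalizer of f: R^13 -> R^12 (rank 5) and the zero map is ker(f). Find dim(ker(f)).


The equalizer of f and the zero map is ker(f).
By the rank-nullity theorem: dim(ker(f)) = dim(domain) - rank(f).
dim(ker(f)) = 13 - 5 = 8

8


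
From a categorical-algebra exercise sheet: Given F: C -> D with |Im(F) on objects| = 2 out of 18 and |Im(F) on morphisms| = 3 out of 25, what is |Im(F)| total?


The image of F consists of distinct objects and distinct morphisms.
|Im(F)| on objects = 2
|Im(F)| on morphisms = 3
Total image cardinality = 2 + 3 = 5

5


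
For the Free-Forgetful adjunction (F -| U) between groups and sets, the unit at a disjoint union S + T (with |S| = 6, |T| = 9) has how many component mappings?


The unit eta_X: X -> U(F(X)) of the Free-Forgetful adjunction
maps each element of X to a generator of F(X). For X = S + T (disjoint
union in Set), |S + T| = |S| + |T|.
Total mappings = 6 + 9 = 15.

15


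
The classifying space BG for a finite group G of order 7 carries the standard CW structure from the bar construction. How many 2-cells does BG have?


In the bar-construction CW model of BG, the n-cells are indexed by
n-tuples [g_1|...|g_n] of non-identity elements of G (degenerate
simplices with some g_i = e do not contribute cells), so there are
(|G| - 1)^n n-cells.
For dim = 2 with |G| = 7:
cells = (7 - 1)^2 = 6^2 = 36

36


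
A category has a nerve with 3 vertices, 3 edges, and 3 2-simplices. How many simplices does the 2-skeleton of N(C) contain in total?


The 2-skeleton of the nerve N(C) consists of simplices in dimensions 0, 1, 2:
  |N(C)_0| = 3 (objects)
  |N(C)_1| = 3 (morphisms)
  |N(C)_2| = 3 (composable pairs)
Total = 3 + 3 + 3 = 9

9


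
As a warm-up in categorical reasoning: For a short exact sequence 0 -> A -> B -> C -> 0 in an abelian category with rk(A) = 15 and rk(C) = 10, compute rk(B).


For a short exact sequence 0 -> A -> B -> C -> 0,
rank is additive: rank(B) = rank(A) + rank(C).
rank(B) = 15 + 10 = 25

25


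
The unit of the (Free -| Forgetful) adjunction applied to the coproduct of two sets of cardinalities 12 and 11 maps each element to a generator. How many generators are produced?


The unit eta_X: X -> U(F(X)) of the Free-Forgetful adjunction
maps each element of X to a generator of F(X). For X = S + T (disjoint
union in Set), |S + T| = |S| + |T|.
Total mappings = 12 + 11 = 23.

23


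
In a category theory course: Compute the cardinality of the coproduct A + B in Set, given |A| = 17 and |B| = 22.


In Set, the coproduct A + B is the disjoint union.
|A + B| = |A| + |B| = 17 + 22 = 39

39


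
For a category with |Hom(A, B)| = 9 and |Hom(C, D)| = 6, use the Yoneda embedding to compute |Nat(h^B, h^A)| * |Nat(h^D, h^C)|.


By the Yoneda lemma, Nat(h^B, h^A) is isomorphic to Hom(A, B),
so |Nat(h^B, h^A)| = |Hom(A, B)| and |Nat(h^D, h^C)| = |Hom(C, D)|.
|Hom(A, B)| = 9, |Hom(C, D)| = 6.
|Nat(h^B, h^A) x Nat(h^D, h^C)| = 9 * 6 = 54

54


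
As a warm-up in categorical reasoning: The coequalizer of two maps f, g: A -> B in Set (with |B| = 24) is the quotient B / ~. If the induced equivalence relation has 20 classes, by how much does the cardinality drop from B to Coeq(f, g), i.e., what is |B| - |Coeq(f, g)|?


The coequalizer Coeq(f, g) = B / ~ has one element per equivalence class.
|B| = 24, |Coeq(f, g)| = 20.
|B| - |Coeq(f, g)| = 24 - 20 = 4.

4


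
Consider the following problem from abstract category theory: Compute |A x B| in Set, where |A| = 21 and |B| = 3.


In Set, the product A x B is the Cartesian product.
By the universal property, |A x B| = |A| * |B|.
|A x B| = 21 * 3 = 63

63


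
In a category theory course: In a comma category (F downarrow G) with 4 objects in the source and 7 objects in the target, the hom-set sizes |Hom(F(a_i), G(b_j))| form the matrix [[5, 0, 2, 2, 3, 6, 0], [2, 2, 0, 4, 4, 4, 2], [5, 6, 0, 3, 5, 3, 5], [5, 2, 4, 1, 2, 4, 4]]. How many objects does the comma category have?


Objects of (F downarrow G) are triples (a, b, h: F(a)->G(b)).
The count equals the sum of all entries in the hom-matrix.
sum(row 0) = 18
sum(row 1) = 18
sum(row 2) = 27
sum(row 3) = 22
Grand total = 85

85


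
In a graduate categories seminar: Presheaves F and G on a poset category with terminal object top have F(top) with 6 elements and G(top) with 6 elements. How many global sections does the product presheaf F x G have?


Global sections of a presheaf on a poset with terminal top satisfy
Gamma(H) ~ H(top). Presheaves admit pointwise products, so
(F x G)(top) = F(top) x G(top) (Cartesian product).
|Gamma(F x G)| = |F(top)| * |G(top)| = 6 * 6 = 36.

36


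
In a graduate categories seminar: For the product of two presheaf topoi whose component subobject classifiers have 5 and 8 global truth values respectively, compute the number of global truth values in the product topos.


In a product of presheaf topoi E_1 x E_2, the subobject classifier
is Omega = Omega_1 x Omega_2 (componentwise), so
|Omega(top)| = |Omega_1(top_1)| * |Omega_2(top_2)|.
= 5 * 8 = 40.

40


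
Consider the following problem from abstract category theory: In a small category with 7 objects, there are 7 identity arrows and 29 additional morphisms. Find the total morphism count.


Each object has an identity morphism, giving 7 identities.
Adding the 29 non-identity morphisms:
Total = 7 + 29 = 36

36


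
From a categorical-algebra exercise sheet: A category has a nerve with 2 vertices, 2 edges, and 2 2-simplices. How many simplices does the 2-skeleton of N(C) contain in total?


The 2-skeleton of the nerve N(C) consists of simplices in dimensions 0, 1, 2:
  |N(C)_0| = 2 (objects)
  |N(C)_1| = 2 (morphisms)
  |N(C)_2| = 2 (composable pairs)
Total = 2 + 2 + 2 = 6

6


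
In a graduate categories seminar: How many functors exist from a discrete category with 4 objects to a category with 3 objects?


A functor from a discrete category C to D is determined by
where each object maps. Each of the 4 objects of C can map
to any of the 3 objects of D independently.
Number of functors = 3^4 = 81

81


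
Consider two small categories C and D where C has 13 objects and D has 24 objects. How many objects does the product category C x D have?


The product category C x D has objects that are pairs (c, d).
Number of pairs = |Ob(C)| * |Ob(D)| = 13 * 24 = 312

312


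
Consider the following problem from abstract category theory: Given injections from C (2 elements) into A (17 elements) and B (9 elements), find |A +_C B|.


The pushout A +_C B identifies the images of C in A and B.
|A +_C B| = |A| + |B| - |C| (for injections).
= 17 + 9 - 2 = 24

24


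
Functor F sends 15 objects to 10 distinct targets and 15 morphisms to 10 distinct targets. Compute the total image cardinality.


The image of F consists of distinct objects and distinct morphisms.
|Im(F)| on objects = 10
|Im(F)| on morphisms = 10
Total image cardinality = 10 + 10 = 20

20


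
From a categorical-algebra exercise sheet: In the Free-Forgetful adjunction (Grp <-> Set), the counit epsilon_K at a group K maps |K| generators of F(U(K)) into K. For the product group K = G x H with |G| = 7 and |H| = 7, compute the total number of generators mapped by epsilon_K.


The counit epsilon_K: F(U(K)) -> K of the Free-Forgetful adjunction
maps |K| generators of F(U(K)) into K. For K = G x H (the product group),
|G x H| = |G| * |H|.
Total generators mapped = 7 * 7 = 49.

49


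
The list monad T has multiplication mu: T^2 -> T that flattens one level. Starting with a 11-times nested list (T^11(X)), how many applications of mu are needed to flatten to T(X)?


Each application of mu: T^2 -> T removes one layer of nesting.
Starting at depth 11 (i.e., T^11(X)), we need to reach T(X).
Number of mu applications = 11 - 1 = 10

10


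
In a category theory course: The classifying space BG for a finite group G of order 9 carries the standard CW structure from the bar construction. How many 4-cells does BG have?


In the bar-construction CW model of BG, the n-cells are indexed by
n-tuples [g_1|...|g_n] of non-identity elements of G (degenerate
simplices with some g_i = e do not contribute cells), so there are
(|G| - 1)^n n-cells.
For dim = 4 with |G| = 9:
cells = (9 - 1)^4 = 8^4 = 4096

4096


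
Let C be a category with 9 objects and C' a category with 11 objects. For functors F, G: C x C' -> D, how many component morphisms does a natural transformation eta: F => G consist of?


A natural transformation eta: F => G assigns one component morphism per
object of the domain category.
The domain is the product category C x C', so
|Ob(C x C')| = |Ob(C)| * |Ob(C')| = 9 * 11 = 99.
Therefore eta has 99 component morphisms.

99


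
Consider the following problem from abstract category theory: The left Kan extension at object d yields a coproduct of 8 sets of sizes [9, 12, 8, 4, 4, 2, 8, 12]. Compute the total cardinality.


Pointwise, the left Kan extension (Lan_F H)(d) is the colimit, indexed
by the comma category (F downarrow d), of H composed with the
projection (F downarrow d) -> C. Here that colimit is given
as a coproduct (disjoint union) of sets, so its cardinality is the
sum of the sizes of the summands.
Coproduct of sets with sizes: 9 + 12 + 8 + 4 + 4 + 2 + 8 + 12
= 59

59


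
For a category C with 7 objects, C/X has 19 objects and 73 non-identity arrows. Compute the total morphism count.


In the slice category C/X, objects are morphisms to X.
Identity morphisms: 19 (one per object of C/X).
Non-identity morphisms: 73.
Total = 19 + 73 = 92

92


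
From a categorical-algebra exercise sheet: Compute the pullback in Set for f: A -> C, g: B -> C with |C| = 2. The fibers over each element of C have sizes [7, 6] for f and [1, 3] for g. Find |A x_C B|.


The pullback A x_C B consists of pairs (a, b) with f(a) = g(b).
For each element c in C, the fiber product has |f^-1(c)| * |g^-1(c)| elements.
Summing over C: 7 * 1 + 6 * 3
= 7 + 18 = 25

25


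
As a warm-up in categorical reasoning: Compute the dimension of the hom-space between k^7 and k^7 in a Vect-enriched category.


In Vect-enriched categories, Hom(k^n, k^m) is the space of m x n matrices.
dim(Hom(k^7, k^7)) = 7 * 7 = 49

49


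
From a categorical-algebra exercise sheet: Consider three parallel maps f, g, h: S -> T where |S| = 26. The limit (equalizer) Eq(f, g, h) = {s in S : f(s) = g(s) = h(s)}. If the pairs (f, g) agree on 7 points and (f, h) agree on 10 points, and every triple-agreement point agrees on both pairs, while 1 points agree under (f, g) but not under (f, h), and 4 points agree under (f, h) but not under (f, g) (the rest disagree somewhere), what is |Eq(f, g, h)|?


Eq(f, g, h) is the triple-agreement set: points in S where all three
maps take the same value. Using inclusion-exclusion on the pairwise data:
Pair (f, g) agrees on 7 points; pair (f, h) on 10 points.
Points agreeing under (f, g) but not (f, h) = 1; under (f, h) but not (f, g) = 4.
Triple-agreement = agreement-in-(f, g) minus points that agree under (f, g) but not (f, h):
|Eq(f, g, h)| = 7 - 1 = 6
(cross-check via (f, h): 10 - 4 = 6.)

6


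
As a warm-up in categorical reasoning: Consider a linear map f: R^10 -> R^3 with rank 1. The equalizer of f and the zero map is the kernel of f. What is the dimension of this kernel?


The equalizer of f and the zero map is ker(f).
By the rank-nullity theorem: dim(ker(f)) = dim(domain) - rank(f).
dim(ker(f)) = 10 - 1 = 9

9


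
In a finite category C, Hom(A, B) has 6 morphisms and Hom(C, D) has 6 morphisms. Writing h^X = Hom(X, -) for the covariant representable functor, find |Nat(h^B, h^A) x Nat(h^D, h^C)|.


By the Yoneda lemma, Nat(h^B, h^A) is isomorphic to Hom(A, B),
so |Nat(h^B, h^A)| = |Hom(A, B)| and |Nat(h^D, h^C)| = |Hom(C, D)|.
|Hom(A, B)| = 6, |Hom(C, D)| = 6.
|Nat(h^B, h^A) x Nat(h^D, h^C)| = 6 * 6 = 36

36


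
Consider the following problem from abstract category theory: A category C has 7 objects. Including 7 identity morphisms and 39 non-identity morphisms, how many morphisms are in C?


Each object has an identity morphism, giving 7 identities.
Adding the 39 non-identity morphisms:
Total = 7 + 39 = 46

46


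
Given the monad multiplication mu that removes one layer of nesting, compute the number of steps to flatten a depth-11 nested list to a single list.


Each application of mu: T^2 -> T removes one layer of nesting.
Starting at depth 11 (i.e., T^11(X)), we need to reach T(X).
Number of mu applications = 11 - 1 = 10

10


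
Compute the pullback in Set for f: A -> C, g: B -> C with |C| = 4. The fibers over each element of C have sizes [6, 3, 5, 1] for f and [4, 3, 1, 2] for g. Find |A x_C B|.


The pullback A x_C B consists of pairs (a, b) with f(a) = g(b).
For each element c in C, the fiber product has |f^-1(c)| * |g^-1(c)| elements.
Summing over C: 6 * 4 + 3 * 3 + 5 * 1 + 1 * 2
= 24 + 9 + 5 + 2 = 40

40


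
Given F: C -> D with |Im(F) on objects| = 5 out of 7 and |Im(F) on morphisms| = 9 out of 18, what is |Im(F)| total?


The image of F consists of distinct objects and distinct morphisms.
|Im(F)| on objects = 5
|Im(F)| on morphisms = 9
Total image cardinality = 5 + 9 = 14

14


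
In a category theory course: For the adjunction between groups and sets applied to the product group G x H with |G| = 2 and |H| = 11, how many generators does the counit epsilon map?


The counit epsilon_K: F(U(K)) -> K of the Free-Forgetful adjunction
maps |K| generators of F(U(K)) into K. For K = G x H (the product group),
|G x H| = |G| * |H|.
Total generators mapped = 2 * 11 = 22.

22


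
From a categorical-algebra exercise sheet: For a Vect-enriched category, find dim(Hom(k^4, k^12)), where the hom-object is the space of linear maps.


In Vect-enriched categories, Hom(k^n, k^m) is the space of m x n matrices.
dim(Hom(k^4, k^12)) = 12 * 4 = 48

48


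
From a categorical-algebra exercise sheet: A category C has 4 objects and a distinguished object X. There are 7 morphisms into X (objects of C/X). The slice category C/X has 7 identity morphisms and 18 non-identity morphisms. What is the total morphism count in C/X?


In the slice category C/X, objects are morphisms to X.
Identity morphisms: 7 (one per object of C/X).
Non-identity morphisms: 18.
Total = 7 + 18 = 25

25


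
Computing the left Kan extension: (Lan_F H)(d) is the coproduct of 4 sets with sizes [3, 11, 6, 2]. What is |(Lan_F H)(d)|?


Pointwise, the left Kan extension (Lan_F H)(d) is the colimit, indexed
by the comma category (F downarrow d), of H composed with the
projection (F downarrow d) -> C. Here that colimit is given
as a coproduct (disjoint union) of sets, so its cardinality is the
sum of the sizes of the summands.
Coproduct of sets with sizes: 3 + 11 + 6 + 2
= 22

22


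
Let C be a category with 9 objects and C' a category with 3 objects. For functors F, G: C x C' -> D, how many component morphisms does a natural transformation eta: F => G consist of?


A natural transformation eta: F => G assigns one component morphism per
object of the domain category.
The domain is the product category C x C', so
|Ob(C x C')| = |Ob(C)| * |Ob(C')| = 9 * 3 = 27.
Therefore eta has 27 component morphisms.

27


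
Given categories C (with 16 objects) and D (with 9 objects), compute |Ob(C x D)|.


The product category C x D has objects that are pairs (c, d).
Number of pairs = |Ob(C)| * |Ob(D)| = 16 * 9 = 144

144


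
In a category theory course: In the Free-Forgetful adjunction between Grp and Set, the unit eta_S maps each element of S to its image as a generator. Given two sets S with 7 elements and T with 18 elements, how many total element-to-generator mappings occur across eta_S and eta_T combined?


The unit eta_X: X -> U(F(X)) of the Free-Forgetful adjunction
maps each element of X to a generator of F(X). For X = S + T (disjoint
union in Set), |S + T| = |S| + |T|.
Total mappings = 7 + 18 = 25.

25


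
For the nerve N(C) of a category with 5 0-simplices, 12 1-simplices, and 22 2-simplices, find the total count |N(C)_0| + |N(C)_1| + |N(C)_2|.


The 2-skeleton of the nerve N(C) consists of simplices in dimensions 0, 1, 2:
  |N(C)_0| = 5 (objects)
  |N(C)_1| = 12 (morphisms)
  |N(C)_2| = 22 (composable pairs)
Total = 5 + 12 + 22 = 39

39


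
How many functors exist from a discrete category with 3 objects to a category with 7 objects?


A functor from a discrete category C to D is determined by
where each object maps. Each of the 3 objects of C can map
to any of the 7 objects of D independently.
Number of functors = 7^3 = 343

343


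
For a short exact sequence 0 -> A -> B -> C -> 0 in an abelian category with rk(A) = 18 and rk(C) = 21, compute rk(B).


For a short exact sequence 0 -> A -> B -> C -> 0,
rank is additive: rank(B) = rank(A) + rank(C).
rank(B) = 18 + 21 = 39

39


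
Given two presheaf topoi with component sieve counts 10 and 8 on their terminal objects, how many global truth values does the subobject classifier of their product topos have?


In a product of presheaf topoi E_1 x E_2, the subobject classifier
is Omega = Omega_1 x Omega_2 (componentwise), so
|Omega(top)| = |Omega_1(top_1)| * |Omega_2(top_2)|.
= 10 * 8 = 80.

80


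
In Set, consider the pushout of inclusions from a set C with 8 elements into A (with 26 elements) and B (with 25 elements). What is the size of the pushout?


The pushout A +_C B identifies the images of C in A and B.
|A +_C B| = |A| + |B| - |C| (for injections).
= 26 + 25 - 8 = 43

43


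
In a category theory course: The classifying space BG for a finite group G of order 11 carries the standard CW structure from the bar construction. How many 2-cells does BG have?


In the bar-construction CW model of BG, the n-cells are indexed by
n-tuples [g_1|...|g_n] of non-identity elements of G (degenerate
simplices with some g_i = e do not contribute cells), so there are
(|G| - 1)^n n-cells.
For dim = 2 with |G| = 11:
cells = (11 - 1)^2 = 10^2 = 100

100


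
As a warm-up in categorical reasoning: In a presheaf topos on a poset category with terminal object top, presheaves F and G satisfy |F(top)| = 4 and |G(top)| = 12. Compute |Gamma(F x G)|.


Global sections of a presheaf on a poset with terminal top satisfy
Gamma(H) ~ H(top). Presheaves admit pointwise products, so
(F x G)(top) = F(top) x G(top) (Cartesian product).
|Gamma(F x G)| = |F(top)| * |G(top)| = 4 * 12 = 48.

48


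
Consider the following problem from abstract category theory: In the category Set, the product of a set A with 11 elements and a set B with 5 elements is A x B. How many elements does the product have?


In Set, the product A x B is the Cartesian product.
By the universal property, |A x B| = |A| * |B|.
|A x B| = 11 * 5 = 55

55


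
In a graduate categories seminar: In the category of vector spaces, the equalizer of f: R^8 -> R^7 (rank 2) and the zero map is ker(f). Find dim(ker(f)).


The equalizer of f and the zero map is ker(f).
By the rank-nullity theorem: dim(ker(f)) = dim(domain) - rank(f).
dim(ker(f)) = 8 - 2 = 6

6


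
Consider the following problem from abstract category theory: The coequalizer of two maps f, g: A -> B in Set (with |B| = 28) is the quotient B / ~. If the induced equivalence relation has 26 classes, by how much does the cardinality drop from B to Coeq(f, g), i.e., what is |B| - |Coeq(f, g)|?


The coequalizer Coeq(f, g) = B / ~ has one element per equivalence class.
|B| = 28, |Coeq(f, g)| = 26.
|B| - |Coeq(f, g)| = 28 - 26 = 2.

2


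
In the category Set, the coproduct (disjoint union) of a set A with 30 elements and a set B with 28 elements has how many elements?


In Set, the coproduct A + B is the disjoint union.
|A + B| = |A| + |B| = 30 + 28 = 58

58


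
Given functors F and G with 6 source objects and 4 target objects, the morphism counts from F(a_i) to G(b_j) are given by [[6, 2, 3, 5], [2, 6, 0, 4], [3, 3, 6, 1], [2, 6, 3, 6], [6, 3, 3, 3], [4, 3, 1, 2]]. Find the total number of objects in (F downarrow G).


Objects of (F downarrow G) are triples (a, b, h: F(a)->G(b)).
The count equals the sum of all entries in the hom-matrix.
sum(row 0) = 16
sum(row 1) = 12
sum(row 2) = 13
sum(row 3) = 17
sum(row 4) = 15
sum(row 5) = 10
Grand total = 83

83


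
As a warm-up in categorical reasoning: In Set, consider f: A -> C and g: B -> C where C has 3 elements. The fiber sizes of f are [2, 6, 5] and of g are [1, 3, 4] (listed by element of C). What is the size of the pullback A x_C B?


The pullback A x_C B consists of pairs (a, b) with f(a) = g(b).
For each element c in C, the fiber product has |f^-1(c)| * |g^-1(c)| elements.
Summing over C: 2 * 1 + 6 * 3 + 5 * 4
= 2 + 18 + 20 = 40

40


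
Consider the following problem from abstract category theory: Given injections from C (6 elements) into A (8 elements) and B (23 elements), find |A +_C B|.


The pushout A +_C B identifies the images of C in A and B.
|A +_C B| = |A| + |B| - |C| (for injections).
= 8 + 23 - 6 = 25

25


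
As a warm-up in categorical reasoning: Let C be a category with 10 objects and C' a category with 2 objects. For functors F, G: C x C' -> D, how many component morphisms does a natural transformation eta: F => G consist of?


A natural transformation eta: F => G assigns one component morphism per
object of the domain category.
The domain is the product category C x C', so
|Ob(C x C')| = |Ob(C)| * |Ob(C')| = 10 * 2 = 20.
Therefore eta has 20 component morphisms.

20


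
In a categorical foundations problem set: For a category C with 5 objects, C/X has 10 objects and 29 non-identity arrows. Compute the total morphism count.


In the slice category C/X, objects are morphisms to X.
Identity morphisms: 10 (one per object of C/X).
Non-identity morphisms: 29.
Total = 10 + 29 = 39

39


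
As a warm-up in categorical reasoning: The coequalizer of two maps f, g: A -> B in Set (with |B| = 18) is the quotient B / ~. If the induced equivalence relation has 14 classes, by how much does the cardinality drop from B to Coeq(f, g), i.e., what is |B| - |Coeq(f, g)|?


The coequalizer Coeq(f, g) = B / ~ has one element per equivalence class.
|B| = 18, |Coeq(f, g)| = 14.
|B| - |Coeq(f, g)| = 18 - 14 = 4.

4


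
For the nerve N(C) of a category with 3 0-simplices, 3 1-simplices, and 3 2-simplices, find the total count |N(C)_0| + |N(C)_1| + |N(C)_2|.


The 2-skeleton of the nerve N(C) consists of simplices in dimensions 0, 1, 2:
  |N(C)_0| = 3 (objects)
  |N(C)_1| = 3 (morphisms)
  |N(C)_2| = 3 (composable pairs)
Total = 3 + 3 + 3 = 9

9


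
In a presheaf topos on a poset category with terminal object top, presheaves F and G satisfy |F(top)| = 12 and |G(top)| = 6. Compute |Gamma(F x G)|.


Global sections of a presheaf on a poset with terminal top satisfy
Gamma(H) ~ H(top). Presheaves admit pointwise products, so
(F x G)(top) = F(top) x G(top) (Cartesian product).
|Gamma(F x G)| = |F(top)| * |G(top)| = 12 * 6 = 72.

72


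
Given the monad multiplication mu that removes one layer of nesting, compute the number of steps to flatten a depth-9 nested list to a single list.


Each application of mu: T^2 -> T removes one layer of nesting.
Starting at depth 9 (i.e., T^9(X)), we need to reach T(X).
Number of mu applications = 9 - 1 = 8

8


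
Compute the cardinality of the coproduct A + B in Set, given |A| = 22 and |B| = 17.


In Set, the coproduct A + B is the disjoint union.
|A + B| = |A| + |B| = 22 + 17 = 39

39


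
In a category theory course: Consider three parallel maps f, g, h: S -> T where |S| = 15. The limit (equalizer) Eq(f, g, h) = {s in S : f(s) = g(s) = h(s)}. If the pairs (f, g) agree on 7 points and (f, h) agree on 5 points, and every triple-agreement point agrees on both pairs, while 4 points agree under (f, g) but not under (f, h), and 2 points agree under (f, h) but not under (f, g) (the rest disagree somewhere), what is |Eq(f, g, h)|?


Eq(f, g, h) is the triple-agreement set: points in S where all three
maps take the same value. Using inclusion-exclusion on the pairwise data:
Pair (f, g) agrees on 7 points; pair (f, h) on 5 points.
Points agreeing under (f, g) but not (f, h) = 4; under (f, h) but not (f, g) = 2.
Triple-agreement = agreement-in-(f, g) minus points that agree under (f, g) but not (f, h):
|Eq(f, g, h)| = 7 - 4 = 3
(cross-check via (f, h): 5 - 2 = 3.)

3


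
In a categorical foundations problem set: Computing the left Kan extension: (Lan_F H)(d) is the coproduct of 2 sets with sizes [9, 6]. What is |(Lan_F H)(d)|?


Pointwise, the left Kan extension (Lan_F H)(d) is the colimit, indexed
by the comma category (F downarrow d), of H composed with the
projection (F downarrow d) -> C. Here that colimit is given
as a coproduct (disjoint union) of sets, so its cardinality is the
sum of the sizes of the summands.
Coproduct of sets with sizes: 9 + 6
= 15

15


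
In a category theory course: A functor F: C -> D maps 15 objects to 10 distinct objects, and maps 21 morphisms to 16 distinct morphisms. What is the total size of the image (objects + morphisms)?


The image of F consists of distinct objects and distinct morphisms.
|Im(F)| on objects = 10
|Im(F)| on morphisms = 16
Total image cardinality = 10 + 16 = 26

26


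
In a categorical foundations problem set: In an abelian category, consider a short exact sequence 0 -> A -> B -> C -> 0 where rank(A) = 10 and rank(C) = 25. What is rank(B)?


For a short exact sequence 0 -> A -> B -> C -> 0,
rank is additive: rank(B) = rank(A) + rank(C).
rank(B) = 10 + 25 = 35

35


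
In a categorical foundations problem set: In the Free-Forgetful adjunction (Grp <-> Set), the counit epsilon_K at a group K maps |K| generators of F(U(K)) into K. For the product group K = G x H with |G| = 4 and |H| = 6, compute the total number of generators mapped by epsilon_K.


The counit epsilon_K: F(U(K)) -> K of the Free-Forgetful adjunction
maps |K| generators of F(U(K)) into K. For K = G x H (the product group),
|G x H| = |G| * |H|.
Total generators mapped = 4 * 6 = 24.

24


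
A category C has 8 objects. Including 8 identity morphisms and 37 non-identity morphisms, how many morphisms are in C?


Each object has an identity morphism, giving 8 identities.
Adding the 37 non-identity morphisms:
Total = 8 + 37 = 45

45
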